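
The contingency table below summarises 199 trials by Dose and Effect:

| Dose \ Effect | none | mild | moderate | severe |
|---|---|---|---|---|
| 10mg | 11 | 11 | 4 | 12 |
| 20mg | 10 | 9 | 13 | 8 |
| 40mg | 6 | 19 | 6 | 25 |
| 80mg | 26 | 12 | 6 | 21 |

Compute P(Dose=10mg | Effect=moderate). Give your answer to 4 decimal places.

Total with Effect=moderate: 4 + 13 + 6 + 6 = 29.
P(Dose=10mg | Effect=moderate) = 4/29 = 0.1379.

0.1379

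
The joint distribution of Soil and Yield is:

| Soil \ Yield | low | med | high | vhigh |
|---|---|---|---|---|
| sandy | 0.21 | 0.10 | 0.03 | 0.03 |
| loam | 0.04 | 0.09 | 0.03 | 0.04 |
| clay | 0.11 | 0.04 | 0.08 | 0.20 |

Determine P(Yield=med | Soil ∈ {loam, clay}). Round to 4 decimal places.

0.2063

P(Soil=loam) = 0.04 + 0.09 + 0.03 + 0.04 = 0.20.
P(Soil=clay) = 0.11 + 0.04 + 0.08 + 0.20 = 0.43.
P(Soil ∈ {loam, clay}) = 0.20 + 0.43 = 0.63; P(Yield=med, Soil ∈ {loam, clay}) = 0.09 + 0.04 = 0.13.
P(Yield=med | Soil ∈ {loam, clay}) = 0.13/0.63 = 0.2063.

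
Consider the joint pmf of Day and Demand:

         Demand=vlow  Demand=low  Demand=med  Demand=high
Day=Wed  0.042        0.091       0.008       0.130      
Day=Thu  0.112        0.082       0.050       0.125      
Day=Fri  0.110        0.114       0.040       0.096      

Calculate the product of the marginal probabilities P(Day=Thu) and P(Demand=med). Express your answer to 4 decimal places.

0.0362

P(Day=Thu) = 0.112 + 0.082 + 0.050 + 0.125 = 0.369.
P(Demand=med) = 0.008 + 0.050 + 0.040 = 0.098.
Product: 0.369 × 0.098 = 0.0362.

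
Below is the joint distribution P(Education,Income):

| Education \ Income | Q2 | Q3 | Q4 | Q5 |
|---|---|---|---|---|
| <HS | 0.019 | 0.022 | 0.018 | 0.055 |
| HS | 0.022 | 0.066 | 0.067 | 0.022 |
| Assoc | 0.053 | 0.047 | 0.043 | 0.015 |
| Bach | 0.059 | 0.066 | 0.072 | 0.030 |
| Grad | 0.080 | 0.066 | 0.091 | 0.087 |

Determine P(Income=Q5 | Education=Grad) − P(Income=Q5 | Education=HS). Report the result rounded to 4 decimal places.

P(Education=Grad) = 0.080 + 0.066 + 0.091 + 0.087 = 0.324; P(Income=Q5 | Education=Grad) = 0.087/0.324 = 0.26852.
P(Education=HS) = 0.022 + 0.066 + 0.067 + 0.022 = 0.177; P(Income=Q5 | Education=HS) = 0.022/0.177 = 0.12429.
Difference = 0.1442.

0.1442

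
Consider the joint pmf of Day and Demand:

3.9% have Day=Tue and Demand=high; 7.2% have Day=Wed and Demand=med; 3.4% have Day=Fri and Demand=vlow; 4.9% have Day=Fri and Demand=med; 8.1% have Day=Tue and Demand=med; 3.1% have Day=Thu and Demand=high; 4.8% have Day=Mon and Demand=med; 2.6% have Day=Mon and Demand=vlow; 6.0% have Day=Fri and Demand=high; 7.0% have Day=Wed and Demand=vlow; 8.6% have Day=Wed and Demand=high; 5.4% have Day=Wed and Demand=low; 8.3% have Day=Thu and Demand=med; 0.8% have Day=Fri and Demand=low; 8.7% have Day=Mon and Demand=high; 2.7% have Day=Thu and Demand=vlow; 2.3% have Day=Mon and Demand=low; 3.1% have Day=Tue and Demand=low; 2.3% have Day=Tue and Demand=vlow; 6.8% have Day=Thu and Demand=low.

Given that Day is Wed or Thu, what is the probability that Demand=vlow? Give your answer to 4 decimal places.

0.1976

P(Day=Wed) = 0.070 + 0.054 + 0.072 + 0.086 = 0.282.
P(Day=Thu) = 0.027 + 0.068 + 0.083 + 0.031 = 0.209.
P(Day ∈ {Wed, Thu}) = 0.282 + 0.209 = 0.491; P(Demand=vlow, Day ∈ {Wed, Thu}) = 0.070 + 0.027 = 0.097.
P(Demand=vlow | Day ∈ {Wed, Thu}) = 0.097/0.491 = 0.1976.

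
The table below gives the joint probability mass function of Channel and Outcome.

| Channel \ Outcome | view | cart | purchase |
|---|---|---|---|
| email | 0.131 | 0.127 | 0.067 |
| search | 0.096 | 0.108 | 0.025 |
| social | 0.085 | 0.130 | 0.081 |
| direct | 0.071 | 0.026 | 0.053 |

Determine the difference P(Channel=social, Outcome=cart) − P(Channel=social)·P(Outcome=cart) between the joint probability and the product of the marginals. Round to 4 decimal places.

0.0143

P(Channel=social) = 0.085 + 0.130 + 0.081 = 0.296.
P(Outcome=cart) = 0.127 + 0.108 + 0.130 + 0.026 = 0.391.
P(Channel=social, Outcome=cart) − P(Channel=social)P(Outcome=cart) = 0.130 − 0.296×0.391 = 0.0143.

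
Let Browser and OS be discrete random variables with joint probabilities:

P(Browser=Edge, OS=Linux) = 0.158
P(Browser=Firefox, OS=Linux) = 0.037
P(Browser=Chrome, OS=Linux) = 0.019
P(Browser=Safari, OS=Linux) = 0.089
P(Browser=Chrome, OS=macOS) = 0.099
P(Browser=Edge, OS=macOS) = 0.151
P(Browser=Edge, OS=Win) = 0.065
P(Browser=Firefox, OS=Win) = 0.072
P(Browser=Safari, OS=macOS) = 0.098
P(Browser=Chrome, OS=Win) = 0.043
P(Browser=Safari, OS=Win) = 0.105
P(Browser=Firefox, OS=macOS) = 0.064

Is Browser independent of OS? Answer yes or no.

no

P(Browser=Edge) = 0.374 and P(OS=Linux) = 0.303, so their product is 0.11332, but P(Browser=Edge, OS=Linux) = 0.158. Since these differ, Browser and OS are not independent.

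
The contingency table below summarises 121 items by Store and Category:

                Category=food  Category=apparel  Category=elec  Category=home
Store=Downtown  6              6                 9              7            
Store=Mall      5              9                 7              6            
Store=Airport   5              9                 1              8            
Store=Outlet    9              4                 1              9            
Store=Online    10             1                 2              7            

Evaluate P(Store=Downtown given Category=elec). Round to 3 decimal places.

Total with Category=elec: 9 + 7 + 1 + 1 + 2 = 20.
P(Store=Downtown | Category=elec) = 9/20 = 0.450.

0.450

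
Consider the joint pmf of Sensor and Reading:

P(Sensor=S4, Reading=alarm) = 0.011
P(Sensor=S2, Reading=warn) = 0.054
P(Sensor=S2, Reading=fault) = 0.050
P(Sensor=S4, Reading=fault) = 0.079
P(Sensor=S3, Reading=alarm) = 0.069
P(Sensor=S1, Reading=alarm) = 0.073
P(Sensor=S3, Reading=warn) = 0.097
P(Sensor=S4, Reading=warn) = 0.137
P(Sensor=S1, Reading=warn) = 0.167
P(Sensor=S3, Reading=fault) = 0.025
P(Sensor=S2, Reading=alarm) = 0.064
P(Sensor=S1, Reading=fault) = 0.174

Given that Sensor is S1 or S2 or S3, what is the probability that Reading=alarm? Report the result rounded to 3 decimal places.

P(Sensor=S1) = 0.167 + 0.073 + 0.174 = 0.414.
P(Sensor=S2) = 0.054 + 0.064 + 0.050 = 0.168.
P(Sensor=S3) = 0.097 + 0.069 + 0.025 = 0.191.
P(Sensor ∈ {S1, S2, S3}) = 0.414 + 0.168 + 0.191 = 0.773; P(Reading=alarm, Sensor ∈ {S1, S2, S3}) = 0.073 + 0.064 + 0.069 = 0.206.
P(Reading=alarm | Sensor ∈ {S1, S2, S3}) = 0.206/0.773 = 0.266.

0.266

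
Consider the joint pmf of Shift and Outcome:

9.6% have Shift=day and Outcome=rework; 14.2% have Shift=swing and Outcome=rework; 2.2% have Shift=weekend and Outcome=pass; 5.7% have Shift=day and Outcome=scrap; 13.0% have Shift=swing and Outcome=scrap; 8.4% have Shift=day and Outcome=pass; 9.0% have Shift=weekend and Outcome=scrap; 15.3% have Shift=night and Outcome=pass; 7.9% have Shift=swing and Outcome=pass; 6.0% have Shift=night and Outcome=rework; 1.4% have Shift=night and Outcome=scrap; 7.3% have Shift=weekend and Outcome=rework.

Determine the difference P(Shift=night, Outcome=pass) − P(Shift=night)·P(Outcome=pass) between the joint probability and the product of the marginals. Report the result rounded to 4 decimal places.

0.0763

P(Shift=night) = 0.153 + 0.060 + 0.014 = 0.227.
P(Outcome=pass) = 0.084 + 0.079 + 0.153 + 0.022 = 0.338.
P(Shift=night, Outcome=pass) − P(Shift=night)P(Outcome=pass) = 0.153 − 0.227×0.338 = 0.0763.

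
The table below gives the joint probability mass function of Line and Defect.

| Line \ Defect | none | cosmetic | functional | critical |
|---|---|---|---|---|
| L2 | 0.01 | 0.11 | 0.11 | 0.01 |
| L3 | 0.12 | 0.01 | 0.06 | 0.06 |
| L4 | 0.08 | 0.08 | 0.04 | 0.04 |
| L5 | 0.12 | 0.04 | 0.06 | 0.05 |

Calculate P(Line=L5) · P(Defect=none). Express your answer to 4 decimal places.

P(Line=L5) = 0.12 + 0.04 + 0.06 + 0.05 = 0.27.
P(Defect=none) = 0.01 + 0.12 + 0.08 + 0.12 = 0.33.
Product: 0.27 × 0.33 = 0.0891.

0.0891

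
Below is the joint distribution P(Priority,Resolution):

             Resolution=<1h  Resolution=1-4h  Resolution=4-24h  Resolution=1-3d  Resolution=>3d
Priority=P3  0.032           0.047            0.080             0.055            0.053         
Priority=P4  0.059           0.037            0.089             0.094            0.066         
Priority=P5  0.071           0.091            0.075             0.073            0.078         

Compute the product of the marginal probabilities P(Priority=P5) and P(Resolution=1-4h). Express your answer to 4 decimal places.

0.0679

P(Priority=P5) = 0.071 + 0.091 + 0.075 + 0.073 + 0.078 = 0.388.
P(Resolution=1-4h) = 0.047 + 0.037 + 0.091 = 0.175.
Product: 0.388 × 0.175 = 0.0679.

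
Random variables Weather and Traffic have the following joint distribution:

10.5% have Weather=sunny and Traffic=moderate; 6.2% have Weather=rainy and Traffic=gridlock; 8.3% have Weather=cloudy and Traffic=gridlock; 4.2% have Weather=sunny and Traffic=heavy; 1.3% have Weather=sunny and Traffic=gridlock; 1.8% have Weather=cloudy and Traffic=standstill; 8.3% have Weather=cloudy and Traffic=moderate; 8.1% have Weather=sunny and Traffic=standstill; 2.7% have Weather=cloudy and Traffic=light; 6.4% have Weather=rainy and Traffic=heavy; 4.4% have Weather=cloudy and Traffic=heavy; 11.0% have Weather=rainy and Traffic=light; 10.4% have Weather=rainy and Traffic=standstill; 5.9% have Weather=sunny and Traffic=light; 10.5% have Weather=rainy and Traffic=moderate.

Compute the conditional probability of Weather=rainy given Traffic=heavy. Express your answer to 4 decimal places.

0.4267

P(Traffic=heavy) = 0.042 + 0.044 + 0.064 = 0.150.
P(Weather=rainy | Traffic=heavy) = 0.064/0.150 = 0.4267.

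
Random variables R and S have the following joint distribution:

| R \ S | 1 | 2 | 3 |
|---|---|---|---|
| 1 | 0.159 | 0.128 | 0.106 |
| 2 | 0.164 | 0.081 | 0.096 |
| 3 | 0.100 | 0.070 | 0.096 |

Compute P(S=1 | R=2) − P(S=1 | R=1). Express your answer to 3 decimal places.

0.076

P(R=2) = 0.164 + 0.081 + 0.096 = 0.341; P(S=1 | R=2) = 0.164/0.341 = 0.4809.
P(R=1) = 0.159 + 0.128 + 0.106 = 0.393; P(S=1 | R=1) = 0.159/0.393 = 0.4046.
Difference = 0.076.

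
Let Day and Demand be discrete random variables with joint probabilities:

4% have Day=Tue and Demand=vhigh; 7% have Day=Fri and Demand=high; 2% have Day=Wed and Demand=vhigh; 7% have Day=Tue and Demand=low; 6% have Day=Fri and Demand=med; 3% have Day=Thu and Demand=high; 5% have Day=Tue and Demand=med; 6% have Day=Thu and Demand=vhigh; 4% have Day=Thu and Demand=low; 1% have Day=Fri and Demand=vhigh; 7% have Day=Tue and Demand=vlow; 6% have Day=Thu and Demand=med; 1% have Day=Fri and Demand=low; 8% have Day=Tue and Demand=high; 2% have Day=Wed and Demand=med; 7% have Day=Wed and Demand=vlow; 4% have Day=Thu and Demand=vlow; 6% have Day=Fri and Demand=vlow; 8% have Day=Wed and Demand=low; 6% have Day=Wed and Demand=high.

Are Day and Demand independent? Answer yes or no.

P(Day=Fri) = 0.21 and P(Demand=low) = 0.20, so their product is 0.0420, but P(Day=Fri, Demand=low) = 0.01. Since these differ, Day and Demand are not independent.

no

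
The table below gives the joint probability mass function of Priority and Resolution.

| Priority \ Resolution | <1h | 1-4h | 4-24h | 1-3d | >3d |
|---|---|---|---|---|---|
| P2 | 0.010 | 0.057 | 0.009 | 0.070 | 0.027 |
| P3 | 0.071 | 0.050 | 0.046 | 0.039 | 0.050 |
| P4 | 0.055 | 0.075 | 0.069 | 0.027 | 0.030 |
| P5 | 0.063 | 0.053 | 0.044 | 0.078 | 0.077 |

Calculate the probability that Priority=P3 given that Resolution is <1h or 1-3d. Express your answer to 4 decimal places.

P(Resolution=<1h) = 0.010 + 0.071 + 0.055 + 0.063 = 0.199.
P(Resolution=1-3d) = 0.070 + 0.039 + 0.027 + 0.078 = 0.214.
P(Resolution ∈ {<1h, 1-3d}) = 0.199 + 0.214 = 0.413; P(Priority=P3, Resolution ∈ {<1h, 1-3d}) = 0.071 + 0.039 = 0.110.
P(Priority=P3 | Resolution ∈ {<1h, 1-3d}) = 0.110/0.413 = 0.2663.

0.2663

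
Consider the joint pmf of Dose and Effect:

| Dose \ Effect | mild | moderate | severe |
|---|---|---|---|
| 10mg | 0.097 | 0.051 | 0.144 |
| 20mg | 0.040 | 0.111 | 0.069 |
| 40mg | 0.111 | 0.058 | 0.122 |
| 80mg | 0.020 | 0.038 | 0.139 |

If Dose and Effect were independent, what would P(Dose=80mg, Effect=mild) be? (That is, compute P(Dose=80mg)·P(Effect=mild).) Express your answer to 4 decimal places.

0.0528

P(Dose=80mg) = 0.020 + 0.038 + 0.139 = 0.197.
P(Effect=mild) = 0.097 + 0.040 + 0.111 + 0.020 = 0.268.
Product: 0.197 × 0.268 = 0.0528.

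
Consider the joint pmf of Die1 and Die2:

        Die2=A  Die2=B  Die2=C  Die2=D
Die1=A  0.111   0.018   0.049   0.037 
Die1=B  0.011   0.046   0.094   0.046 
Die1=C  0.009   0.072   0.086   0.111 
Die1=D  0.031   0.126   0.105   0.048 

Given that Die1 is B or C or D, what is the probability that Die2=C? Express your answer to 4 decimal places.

0.3631

P(Die1=B) = 0.011 + 0.046 + 0.094 + 0.046 = 0.197.
P(Die1=C) = 0.009 + 0.072 + 0.086 + 0.111 = 0.278.
P(Die1=D) = 0.031 + 0.126 + 0.105 + 0.048 = 0.310.
P(Die1 ∈ {B, C, D}) = 0.197 + 0.278 + 0.310 = 0.785; P(Die2=C, Die1 ∈ {B, C, D}) = 0.094 + 0.086 + 0.105 = 0.285.
P(Die2=C | Die1 ∈ {B, C, D}) = 0.285/0.785 = 0.3631.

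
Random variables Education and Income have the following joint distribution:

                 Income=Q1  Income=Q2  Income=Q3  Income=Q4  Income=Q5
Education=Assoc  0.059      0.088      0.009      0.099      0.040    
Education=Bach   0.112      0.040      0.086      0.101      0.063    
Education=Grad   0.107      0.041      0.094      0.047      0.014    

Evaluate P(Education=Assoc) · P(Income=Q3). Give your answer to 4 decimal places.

P(Education=Assoc) = 0.059 + 0.088 + 0.009 + 0.099 + 0.040 = 0.295.
P(Income=Q3) = 0.009 + 0.086 + 0.094 = 0.189.
Product: 0.295 × 0.189 = 0.0558.

0.0558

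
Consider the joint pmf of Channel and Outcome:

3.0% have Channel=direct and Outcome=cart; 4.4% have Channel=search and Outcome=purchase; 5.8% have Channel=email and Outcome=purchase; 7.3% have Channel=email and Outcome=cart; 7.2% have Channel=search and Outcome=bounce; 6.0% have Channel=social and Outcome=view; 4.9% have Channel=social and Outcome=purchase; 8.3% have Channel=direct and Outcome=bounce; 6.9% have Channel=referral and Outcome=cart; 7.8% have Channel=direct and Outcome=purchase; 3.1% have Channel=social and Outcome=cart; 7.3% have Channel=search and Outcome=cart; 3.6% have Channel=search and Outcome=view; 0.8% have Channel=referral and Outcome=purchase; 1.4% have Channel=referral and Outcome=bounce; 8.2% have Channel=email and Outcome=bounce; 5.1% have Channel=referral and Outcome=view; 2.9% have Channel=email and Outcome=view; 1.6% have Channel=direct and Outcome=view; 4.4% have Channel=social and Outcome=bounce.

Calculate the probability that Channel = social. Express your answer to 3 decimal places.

P(Channel=social) = 0.044 + 0.060 + 0.031 + 0.049 = 0.184.

0.184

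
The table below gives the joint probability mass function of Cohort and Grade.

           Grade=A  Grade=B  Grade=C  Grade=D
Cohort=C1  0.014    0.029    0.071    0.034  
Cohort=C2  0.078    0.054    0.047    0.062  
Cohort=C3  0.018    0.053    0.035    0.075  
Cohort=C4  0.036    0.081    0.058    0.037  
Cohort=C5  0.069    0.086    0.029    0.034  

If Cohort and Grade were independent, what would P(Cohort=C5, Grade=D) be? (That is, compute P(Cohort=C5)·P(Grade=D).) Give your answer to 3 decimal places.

P(Cohort=C5) = 0.069 + 0.086 + 0.029 + 0.034 = 0.218.
P(Grade=D) = 0.034 + 0.062 + 0.075 + 0.037 + 0.034 = 0.242.
Product: 0.218 × 0.242 = 0.053.

0.053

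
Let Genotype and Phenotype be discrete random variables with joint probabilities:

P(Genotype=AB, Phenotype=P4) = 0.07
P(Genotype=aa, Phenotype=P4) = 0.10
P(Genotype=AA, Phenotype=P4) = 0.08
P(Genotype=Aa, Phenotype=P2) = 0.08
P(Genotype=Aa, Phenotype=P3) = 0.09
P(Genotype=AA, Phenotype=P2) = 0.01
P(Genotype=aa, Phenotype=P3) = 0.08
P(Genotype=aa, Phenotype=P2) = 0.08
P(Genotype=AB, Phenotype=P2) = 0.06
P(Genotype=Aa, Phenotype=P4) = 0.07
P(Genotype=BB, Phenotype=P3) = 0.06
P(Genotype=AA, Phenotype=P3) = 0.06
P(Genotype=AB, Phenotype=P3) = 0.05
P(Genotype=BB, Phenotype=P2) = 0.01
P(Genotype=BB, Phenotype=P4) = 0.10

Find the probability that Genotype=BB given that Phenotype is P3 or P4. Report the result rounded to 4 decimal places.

0.2105

P(Phenotype=P3) = 0.06 + 0.09 + 0.08 + 0.05 + 0.06 = 0.34.
P(Phenotype=P4) = 0.08 + 0.07 + 0.10 + 0.07 + 0.10 = 0.42.
P(Phenotype ∈ {P3, P4}) = 0.34 + 0.42 = 0.76; P(Genotype=BB, Phenotype ∈ {P3, P4}) = 0.06 + 0.10 = 0.16.
P(Genotype=BB | Phenotype ∈ {P3, P4}) = 0.16/0.76 = 0.2105.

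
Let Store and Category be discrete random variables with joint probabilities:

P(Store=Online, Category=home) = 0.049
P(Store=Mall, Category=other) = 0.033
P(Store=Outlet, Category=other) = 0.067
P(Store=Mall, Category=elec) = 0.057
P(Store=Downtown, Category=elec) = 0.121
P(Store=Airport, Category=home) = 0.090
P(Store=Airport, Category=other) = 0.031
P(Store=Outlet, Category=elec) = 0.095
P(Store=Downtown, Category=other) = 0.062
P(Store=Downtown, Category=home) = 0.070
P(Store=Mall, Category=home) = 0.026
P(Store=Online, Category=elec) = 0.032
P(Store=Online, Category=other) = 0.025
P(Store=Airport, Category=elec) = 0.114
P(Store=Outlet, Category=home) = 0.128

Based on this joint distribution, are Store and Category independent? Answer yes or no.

P(Store=Outlet) = 0.290 and P(Category=elec) = 0.419, so their product is 0.12151, but P(Store=Outlet, Category=elec) = 0.095. Since these differ, Store and Category are not independent.

no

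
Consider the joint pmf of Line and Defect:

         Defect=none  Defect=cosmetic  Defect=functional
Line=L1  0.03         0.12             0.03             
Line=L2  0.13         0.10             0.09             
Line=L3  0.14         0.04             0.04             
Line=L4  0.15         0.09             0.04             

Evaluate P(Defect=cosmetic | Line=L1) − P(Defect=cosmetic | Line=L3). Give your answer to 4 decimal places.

0.4848

P(Line=L1) = 0.03 + 0.12 + 0.03 = 0.18; P(Defect=cosmetic | Line=L1) = 0.12/0.18 = 0.66667.
P(Line=L3) = 0.14 + 0.04 + 0.04 = 0.22; P(Defect=cosmetic | Line=L3) = 0.04/0.22 = 0.18182.
Difference = 0.4848.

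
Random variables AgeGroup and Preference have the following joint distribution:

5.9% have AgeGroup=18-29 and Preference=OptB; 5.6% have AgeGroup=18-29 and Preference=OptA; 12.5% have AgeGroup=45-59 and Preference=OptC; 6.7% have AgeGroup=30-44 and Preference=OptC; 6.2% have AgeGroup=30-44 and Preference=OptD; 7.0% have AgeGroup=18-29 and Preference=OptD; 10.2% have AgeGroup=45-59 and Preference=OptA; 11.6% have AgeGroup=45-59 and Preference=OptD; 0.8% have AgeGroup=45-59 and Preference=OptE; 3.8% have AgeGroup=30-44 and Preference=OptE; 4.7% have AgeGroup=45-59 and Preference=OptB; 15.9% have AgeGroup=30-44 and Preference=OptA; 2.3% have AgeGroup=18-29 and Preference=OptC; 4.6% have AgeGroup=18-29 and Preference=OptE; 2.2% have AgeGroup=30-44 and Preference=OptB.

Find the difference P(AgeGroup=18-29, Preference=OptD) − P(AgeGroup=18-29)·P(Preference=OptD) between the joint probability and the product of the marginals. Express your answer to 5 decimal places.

P(AgeGroup=18-29) = 0.056 + 0.059 + 0.023 + 0.070 + 0.046 = 0.254.
P(Preference=OptD) = 0.070 + 0.062 + 0.116 = 0.248.
P(AgeGroup=18-29, Preference=OptD) − P(AgeGroup=18-29)P(Preference=OptD) = 0.070 − 0.254×0.248 = 0.00701.

0.00701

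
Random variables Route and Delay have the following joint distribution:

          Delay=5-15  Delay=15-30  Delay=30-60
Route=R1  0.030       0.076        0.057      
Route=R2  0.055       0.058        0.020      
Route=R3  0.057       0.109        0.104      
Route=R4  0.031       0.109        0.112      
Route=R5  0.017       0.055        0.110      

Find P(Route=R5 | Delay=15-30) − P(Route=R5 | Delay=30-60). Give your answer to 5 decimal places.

-0.13782

P(Delay=15-30) = 0.076 + 0.058 + 0.109 + 0.109 + 0.055 = 0.407; P(Route=R5 | Delay=15-30) = 0.055/0.407 = 0.135135.
P(Delay=30-60) = 0.057 + 0.020 + 0.104 + 0.112 + 0.110 = 0.403; P(Route=R5 | Delay=30-60) = 0.110/0.403 = 0.272953.
Difference = -0.13782.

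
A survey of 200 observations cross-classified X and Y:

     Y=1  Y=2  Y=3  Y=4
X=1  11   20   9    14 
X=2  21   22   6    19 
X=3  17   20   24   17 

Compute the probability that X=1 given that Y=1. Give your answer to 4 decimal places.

0.2245

Total with Y=1: 11 + 21 + 17 = 49.
P(X=1 | Y=1) = 11/49 = 0.2245.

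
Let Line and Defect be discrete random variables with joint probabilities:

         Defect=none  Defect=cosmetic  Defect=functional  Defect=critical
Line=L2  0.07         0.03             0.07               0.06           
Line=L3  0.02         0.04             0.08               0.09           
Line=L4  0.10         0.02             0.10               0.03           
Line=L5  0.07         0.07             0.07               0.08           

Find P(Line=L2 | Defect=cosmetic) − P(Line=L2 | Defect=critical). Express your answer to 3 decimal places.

P(Defect=cosmetic) = 0.03 + 0.04 + 0.02 + 0.07 = 0.16; P(Line=L2 | Defect=cosmetic) = 0.03/0.16 = 0.1875.
P(Defect=critical) = 0.06 + 0.09 + 0.03 + 0.08 = 0.26; P(Line=L2 | Defect=critical) = 0.06/0.26 = 0.2308.
Difference = -0.043.

-0.043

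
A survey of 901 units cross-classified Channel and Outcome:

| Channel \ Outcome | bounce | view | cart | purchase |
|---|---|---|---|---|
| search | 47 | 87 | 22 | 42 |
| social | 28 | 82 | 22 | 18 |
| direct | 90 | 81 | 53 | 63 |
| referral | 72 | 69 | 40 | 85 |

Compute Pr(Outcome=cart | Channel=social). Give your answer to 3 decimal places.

Total with Channel=social: 28 + 82 + 22 + 18 = 150.
P(Outcome=cart | Channel=social) = 22/150 = 0.147.

0.147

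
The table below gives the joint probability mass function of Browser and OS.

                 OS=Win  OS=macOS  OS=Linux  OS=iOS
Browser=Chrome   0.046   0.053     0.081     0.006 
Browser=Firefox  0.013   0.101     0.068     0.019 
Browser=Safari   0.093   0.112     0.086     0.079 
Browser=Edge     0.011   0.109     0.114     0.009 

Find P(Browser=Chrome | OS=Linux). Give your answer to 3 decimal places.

P(OS=Linux) = 0.081 + 0.068 + 0.086 + 0.114 = 0.349.
P(Browser=Chrome | OS=Linux) = 0.081/0.349 = 0.232.

0.232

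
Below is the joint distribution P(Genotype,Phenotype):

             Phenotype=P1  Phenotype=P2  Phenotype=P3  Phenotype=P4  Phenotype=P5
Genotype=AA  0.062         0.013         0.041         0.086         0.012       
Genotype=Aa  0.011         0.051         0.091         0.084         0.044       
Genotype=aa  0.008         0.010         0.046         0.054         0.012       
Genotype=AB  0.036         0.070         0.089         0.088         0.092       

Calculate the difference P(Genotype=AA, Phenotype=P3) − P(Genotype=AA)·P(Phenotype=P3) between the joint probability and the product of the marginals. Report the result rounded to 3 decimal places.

P(Genotype=AA) = 0.062 + 0.013 + 0.041 + 0.086 + 0.012 = 0.214.
P(Phenotype=P3) = 0.041 + 0.091 + 0.046 + 0.089 = 0.267.
P(Genotype=AA, Phenotype=P3) − P(Genotype=AA)P(Phenotype=P3) = 0.041 − 0.214×0.267 = -0.016.

-0.016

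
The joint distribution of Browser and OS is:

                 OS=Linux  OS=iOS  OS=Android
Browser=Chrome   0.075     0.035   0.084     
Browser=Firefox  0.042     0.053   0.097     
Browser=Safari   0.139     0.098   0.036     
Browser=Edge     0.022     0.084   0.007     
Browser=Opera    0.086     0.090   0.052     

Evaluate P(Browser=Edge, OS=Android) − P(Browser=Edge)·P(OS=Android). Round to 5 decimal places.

P(Browser=Edge) = 0.022 + 0.084 + 0.007 = 0.113.
P(OS=Android) = 0.084 + 0.097 + 0.036 + 0.007 + 0.052 = 0.276.
P(Browser=Edge, OS=Android) − P(Browser=Edge)P(OS=Android) = 0.007 − 0.113×0.276 = -0.02419.

-0.02419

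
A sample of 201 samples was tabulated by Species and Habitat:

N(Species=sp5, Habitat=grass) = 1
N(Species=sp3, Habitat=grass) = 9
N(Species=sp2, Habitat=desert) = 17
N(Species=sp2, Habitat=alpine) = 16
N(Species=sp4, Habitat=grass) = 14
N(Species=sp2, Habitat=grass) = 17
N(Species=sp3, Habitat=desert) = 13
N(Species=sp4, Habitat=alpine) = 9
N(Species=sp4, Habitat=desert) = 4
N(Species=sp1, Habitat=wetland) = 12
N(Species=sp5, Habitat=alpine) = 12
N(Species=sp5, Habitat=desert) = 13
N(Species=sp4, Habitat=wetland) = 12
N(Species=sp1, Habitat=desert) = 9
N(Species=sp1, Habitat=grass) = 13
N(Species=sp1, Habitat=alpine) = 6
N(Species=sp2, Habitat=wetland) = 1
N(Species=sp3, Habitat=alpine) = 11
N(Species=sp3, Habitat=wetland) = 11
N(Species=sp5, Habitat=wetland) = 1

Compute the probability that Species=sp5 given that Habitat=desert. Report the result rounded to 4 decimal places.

Total with Habitat=desert: 9 + 17 + 13 + 4 + 13 = 56.
P(Species=sp5 | Habitat=desert) = 13/56 = 0.2321.

0.2321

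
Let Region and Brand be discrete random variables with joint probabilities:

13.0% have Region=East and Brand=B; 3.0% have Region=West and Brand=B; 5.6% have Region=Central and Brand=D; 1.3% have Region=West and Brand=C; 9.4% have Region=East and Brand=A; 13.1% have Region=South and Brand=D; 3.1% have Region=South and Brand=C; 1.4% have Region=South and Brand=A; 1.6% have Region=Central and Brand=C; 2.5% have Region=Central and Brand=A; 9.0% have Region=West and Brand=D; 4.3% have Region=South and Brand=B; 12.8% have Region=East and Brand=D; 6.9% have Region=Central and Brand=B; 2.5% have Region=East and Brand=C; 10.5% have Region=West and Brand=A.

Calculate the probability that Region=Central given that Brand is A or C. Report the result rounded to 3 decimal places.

P(Brand=A) = 0.014 + 0.094 + 0.105 + 0.025 = 0.238.
P(Brand=C) = 0.031 + 0.025 + 0.013 + 0.016 = 0.085.
P(Brand ∈ {A, C}) = 0.238 + 0.085 = 0.323; P(Region=Central, Brand ∈ {A, C}) = 0.025 + 0.016 = 0.041.
P(Region=Central | Brand ∈ {A, C}) = 0.041/0.323 = 0.127.

0.127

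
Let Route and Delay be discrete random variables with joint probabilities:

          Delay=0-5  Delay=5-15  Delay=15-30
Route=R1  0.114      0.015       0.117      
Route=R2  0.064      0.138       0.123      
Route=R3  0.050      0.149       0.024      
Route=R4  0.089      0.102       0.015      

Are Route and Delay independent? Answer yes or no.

no

P(Route=R1) = 0.246 and P(Delay=5-15) = 0.404, so their product is 0.09938, but P(Route=R1, Delay=5-15) = 0.015. Since these differ, Route and Delay are not independent.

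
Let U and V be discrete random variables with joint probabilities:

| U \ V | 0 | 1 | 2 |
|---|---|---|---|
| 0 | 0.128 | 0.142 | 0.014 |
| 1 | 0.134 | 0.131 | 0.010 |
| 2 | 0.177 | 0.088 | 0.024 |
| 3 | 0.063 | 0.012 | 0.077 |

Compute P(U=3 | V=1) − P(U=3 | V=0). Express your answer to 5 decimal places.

-0.09333

P(V=1) = 0.142 + 0.131 + 0.088 + 0.012 = 0.373; P(U=3 | V=1) = 0.012/0.373 = 0.032172.
P(V=0) = 0.128 + 0.134 + 0.177 + 0.063 = 0.502; P(U=3 | V=0) = 0.063/0.502 = 0.125498.
Difference = -0.09333.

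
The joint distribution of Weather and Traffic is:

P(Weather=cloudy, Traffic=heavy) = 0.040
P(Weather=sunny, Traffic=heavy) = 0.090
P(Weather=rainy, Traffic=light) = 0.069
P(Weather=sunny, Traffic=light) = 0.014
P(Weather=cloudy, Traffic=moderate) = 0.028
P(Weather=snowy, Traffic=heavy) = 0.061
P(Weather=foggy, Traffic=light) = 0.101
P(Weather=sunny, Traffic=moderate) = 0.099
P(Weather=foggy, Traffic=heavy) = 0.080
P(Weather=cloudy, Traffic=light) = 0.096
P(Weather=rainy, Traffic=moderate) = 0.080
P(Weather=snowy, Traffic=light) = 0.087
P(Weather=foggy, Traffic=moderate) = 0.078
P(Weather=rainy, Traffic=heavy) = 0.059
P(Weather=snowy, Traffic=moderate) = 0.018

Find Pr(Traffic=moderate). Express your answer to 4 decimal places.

0.3030

P(Traffic=moderate) = 0.099 + 0.028 + 0.080 + 0.018 + 0.078 = 0.303.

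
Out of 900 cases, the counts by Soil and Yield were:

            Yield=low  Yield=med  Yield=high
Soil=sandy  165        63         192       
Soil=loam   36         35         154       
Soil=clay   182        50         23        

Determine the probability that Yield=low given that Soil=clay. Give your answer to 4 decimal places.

Total with Soil=clay: 182 + 50 + 23 = 255.
P(Yield=low | Soil=clay) = 182/255 = 0.7137.

0.7137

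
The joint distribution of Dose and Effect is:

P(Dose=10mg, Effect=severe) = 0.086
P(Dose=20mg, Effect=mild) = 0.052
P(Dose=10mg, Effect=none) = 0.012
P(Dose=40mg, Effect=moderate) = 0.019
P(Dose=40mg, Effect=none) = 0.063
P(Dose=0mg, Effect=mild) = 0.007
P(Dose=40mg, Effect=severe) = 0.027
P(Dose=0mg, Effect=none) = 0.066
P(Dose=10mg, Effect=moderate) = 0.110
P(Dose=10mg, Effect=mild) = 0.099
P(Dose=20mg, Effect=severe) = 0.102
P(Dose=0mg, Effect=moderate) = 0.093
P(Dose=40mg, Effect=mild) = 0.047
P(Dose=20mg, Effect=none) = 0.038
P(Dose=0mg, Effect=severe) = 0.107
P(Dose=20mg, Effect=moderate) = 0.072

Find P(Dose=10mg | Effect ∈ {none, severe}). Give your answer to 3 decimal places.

P(Effect=none) = 0.066 + 0.012 + 0.038 + 0.063 = 0.179.
P(Effect=severe) = 0.107 + 0.086 + 0.102 + 0.027 = 0.322.
P(Effect ∈ {none, severe}) = 0.179 + 0.322 = 0.501; P(Dose=10mg, Effect ∈ {none, severe}) = 0.012 + 0.086 = 0.098.
P(Dose=10mg | Effect ∈ {none, severe}) = 0.098/0.501 = 0.196.

0.196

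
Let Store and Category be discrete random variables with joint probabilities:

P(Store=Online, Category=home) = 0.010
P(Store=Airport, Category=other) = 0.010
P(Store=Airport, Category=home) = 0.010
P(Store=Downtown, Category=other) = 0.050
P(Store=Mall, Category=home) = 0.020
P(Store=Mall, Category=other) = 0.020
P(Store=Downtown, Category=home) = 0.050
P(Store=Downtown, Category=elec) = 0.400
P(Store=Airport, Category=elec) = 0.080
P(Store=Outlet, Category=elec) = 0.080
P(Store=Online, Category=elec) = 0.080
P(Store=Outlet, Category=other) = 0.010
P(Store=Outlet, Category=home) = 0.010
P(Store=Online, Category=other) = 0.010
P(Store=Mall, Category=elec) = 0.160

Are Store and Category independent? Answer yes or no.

yes

Every cell satisfies P(Store,Category) = P(Store)·P(Category). For instance P(Store=Outlet) = 0.100, P(Category=elec) = 0.800, and 0.100×0.800 = 0.080 matches the joint entry. So Store and Category are independent.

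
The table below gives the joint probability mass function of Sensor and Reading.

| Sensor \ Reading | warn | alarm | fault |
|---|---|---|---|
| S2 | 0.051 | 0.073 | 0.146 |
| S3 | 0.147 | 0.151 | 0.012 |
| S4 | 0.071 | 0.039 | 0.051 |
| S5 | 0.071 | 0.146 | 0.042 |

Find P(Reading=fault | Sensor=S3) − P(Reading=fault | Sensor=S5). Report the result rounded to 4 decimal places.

-0.1235

P(Sensor=S3) = 0.147 + 0.151 + 0.012 = 0.310; P(Reading=fault | Sensor=S3) = 0.012/0.310 = 0.03871.
P(Sensor=S5) = 0.071 + 0.146 + 0.042 = 0.259; P(Reading=fault | Sensor=S5) = 0.042/0.259 = 0.16216.
Difference = -0.1235.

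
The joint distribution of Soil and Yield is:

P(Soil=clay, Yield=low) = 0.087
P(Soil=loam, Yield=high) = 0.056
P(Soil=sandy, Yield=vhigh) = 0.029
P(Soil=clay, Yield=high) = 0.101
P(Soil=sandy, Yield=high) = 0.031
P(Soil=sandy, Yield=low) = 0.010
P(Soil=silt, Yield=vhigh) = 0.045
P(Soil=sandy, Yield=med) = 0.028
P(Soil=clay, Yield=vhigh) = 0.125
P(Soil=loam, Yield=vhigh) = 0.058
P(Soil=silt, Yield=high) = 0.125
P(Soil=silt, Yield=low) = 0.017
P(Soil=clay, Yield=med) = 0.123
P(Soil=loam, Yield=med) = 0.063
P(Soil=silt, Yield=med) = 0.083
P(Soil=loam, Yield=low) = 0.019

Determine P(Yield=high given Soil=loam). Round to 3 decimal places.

P(Soil=loam) = 0.019 + 0.063 + 0.056 + 0.058 = 0.196.
P(Yield=high | Soil=loam) = 0.056/0.196 = 0.286.

0.286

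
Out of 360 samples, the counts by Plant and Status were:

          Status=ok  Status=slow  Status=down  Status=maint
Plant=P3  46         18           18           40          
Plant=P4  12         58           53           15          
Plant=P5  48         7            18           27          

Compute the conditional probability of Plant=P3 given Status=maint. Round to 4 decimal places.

Total with Status=maint: 40 + 15 + 27 = 82.
P(Plant=P3 | Status=maint) = 40/82 = 0.4878.

0.4878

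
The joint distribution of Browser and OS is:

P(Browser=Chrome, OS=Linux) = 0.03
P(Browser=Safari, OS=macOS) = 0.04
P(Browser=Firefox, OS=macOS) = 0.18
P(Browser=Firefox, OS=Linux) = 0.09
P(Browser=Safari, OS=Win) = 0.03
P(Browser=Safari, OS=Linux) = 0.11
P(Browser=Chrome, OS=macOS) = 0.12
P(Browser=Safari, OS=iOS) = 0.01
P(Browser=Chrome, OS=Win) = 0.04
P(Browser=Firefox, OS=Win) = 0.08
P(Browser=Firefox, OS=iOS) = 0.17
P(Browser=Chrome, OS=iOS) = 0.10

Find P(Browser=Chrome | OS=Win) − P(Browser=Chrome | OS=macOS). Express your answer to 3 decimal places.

-0.086

P(OS=Win) = 0.04 + 0.08 + 0.03 = 0.15; P(Browser=Chrome | OS=Win) = 0.04/0.15 = 0.2667.
P(OS=macOS) = 0.12 + 0.18 + 0.04 = 0.34; P(Browser=Chrome | OS=macOS) = 0.12/0.34 = 0.3529.
Difference = -0.086.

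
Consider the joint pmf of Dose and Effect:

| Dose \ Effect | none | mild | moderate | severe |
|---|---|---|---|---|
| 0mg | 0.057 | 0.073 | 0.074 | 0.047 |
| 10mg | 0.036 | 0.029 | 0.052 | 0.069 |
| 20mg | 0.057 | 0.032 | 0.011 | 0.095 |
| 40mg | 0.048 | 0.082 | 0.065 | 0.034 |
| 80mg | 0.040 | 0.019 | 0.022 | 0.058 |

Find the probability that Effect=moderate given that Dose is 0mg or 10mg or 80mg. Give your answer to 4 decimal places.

P(Dose=0mg) = 0.057 + 0.073 + 0.074 + 0.047 = 0.251.
P(Dose=10mg) = 0.036 + 0.029 + 0.052 + 0.069 = 0.186.
P(Dose=80mg) = 0.040 + 0.019 + 0.022 + 0.058 = 0.139.
P(Dose ∈ {0mg, 10mg, 80mg}) = 0.251 + 0.186 + 0.139 = 0.576; P(Effect=moderate, Dose ∈ {0mg, 10mg, 80mg}) = 0.074 + 0.052 + 0.022 = 0.148.
P(Effect=moderate | Dose ∈ {0mg, 10mg, 80mg}) = 0.148/0.576 = 0.2569.

0.2569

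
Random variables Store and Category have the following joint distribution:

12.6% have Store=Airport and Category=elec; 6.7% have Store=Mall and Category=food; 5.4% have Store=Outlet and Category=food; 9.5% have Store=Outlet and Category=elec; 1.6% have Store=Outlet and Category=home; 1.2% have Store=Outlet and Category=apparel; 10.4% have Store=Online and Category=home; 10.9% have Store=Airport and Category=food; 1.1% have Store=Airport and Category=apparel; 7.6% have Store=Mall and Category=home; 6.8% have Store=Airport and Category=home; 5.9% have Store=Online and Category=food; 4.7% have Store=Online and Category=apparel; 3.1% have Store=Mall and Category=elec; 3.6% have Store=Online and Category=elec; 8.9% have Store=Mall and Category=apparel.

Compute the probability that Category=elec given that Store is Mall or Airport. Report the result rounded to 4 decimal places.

0.2721

P(Store=Mall) = 0.067 + 0.089 + 0.031 + 0.076 = 0.263.
P(Store=Airport) = 0.109 + 0.011 + 0.126 + 0.068 = 0.314.
P(Store ∈ {Mall, Airport}) = 0.263 + 0.314 = 0.577; P(Category=elec, Store ∈ {Mall, Airport}) = 0.031 + 0.126 = 0.157.
P(Category=elec | Store ∈ {Mall, Airport}) = 0.157/0.577 = 0.2721.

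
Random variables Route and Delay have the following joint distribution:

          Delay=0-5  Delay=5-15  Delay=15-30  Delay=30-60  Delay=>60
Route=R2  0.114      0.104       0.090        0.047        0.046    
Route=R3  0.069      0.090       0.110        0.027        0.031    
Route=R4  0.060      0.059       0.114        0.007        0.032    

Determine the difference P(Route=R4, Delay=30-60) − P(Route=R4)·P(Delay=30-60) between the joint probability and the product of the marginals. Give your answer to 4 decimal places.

-0.0150

P(Route=R4) = 0.060 + 0.059 + 0.114 + 0.007 + 0.032 = 0.272.
P(Delay=30-60) = 0.047 + 0.027 + 0.007 = 0.081.
P(Route=R4, Delay=30-60) − P(Route=R4)P(Delay=30-60) = 0.007 − 0.272×0.081 = -0.0150.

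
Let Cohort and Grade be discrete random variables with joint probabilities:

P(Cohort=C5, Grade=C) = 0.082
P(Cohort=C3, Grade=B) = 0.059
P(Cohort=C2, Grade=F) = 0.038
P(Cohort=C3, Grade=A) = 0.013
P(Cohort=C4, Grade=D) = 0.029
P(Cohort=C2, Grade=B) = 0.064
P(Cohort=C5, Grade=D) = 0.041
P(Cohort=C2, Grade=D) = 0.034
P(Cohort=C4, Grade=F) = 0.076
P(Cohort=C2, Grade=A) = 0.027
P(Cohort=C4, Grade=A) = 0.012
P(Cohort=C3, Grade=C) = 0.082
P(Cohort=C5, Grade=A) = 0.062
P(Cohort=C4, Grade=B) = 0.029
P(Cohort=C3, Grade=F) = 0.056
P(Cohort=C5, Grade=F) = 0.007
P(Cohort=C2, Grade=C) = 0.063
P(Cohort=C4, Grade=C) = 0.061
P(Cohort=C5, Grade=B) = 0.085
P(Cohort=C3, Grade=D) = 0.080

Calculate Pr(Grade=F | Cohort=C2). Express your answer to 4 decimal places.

0.1681

P(Cohort=C2) = 0.027 + 0.064 + 0.063 + 0.034 + 0.038 = 0.226.
P(Grade=F | Cohort=C2) = 0.038/0.226 = 0.1681.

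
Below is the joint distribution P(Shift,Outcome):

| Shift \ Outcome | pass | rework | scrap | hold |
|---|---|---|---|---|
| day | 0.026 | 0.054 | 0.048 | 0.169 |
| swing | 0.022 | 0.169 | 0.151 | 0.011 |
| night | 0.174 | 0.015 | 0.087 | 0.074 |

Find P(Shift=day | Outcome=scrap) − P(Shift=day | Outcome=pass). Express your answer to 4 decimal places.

0.0507

P(Outcome=scrap) = 0.048 + 0.151 + 0.087 = 0.286; P(Shift=day | Outcome=scrap) = 0.048/0.286 = 0.16783.
P(Outcome=pass) = 0.026 + 0.022 + 0.174 = 0.222; P(Shift=day | Outcome=pass) = 0.026/0.222 = 0.11712.
Difference = 0.0507.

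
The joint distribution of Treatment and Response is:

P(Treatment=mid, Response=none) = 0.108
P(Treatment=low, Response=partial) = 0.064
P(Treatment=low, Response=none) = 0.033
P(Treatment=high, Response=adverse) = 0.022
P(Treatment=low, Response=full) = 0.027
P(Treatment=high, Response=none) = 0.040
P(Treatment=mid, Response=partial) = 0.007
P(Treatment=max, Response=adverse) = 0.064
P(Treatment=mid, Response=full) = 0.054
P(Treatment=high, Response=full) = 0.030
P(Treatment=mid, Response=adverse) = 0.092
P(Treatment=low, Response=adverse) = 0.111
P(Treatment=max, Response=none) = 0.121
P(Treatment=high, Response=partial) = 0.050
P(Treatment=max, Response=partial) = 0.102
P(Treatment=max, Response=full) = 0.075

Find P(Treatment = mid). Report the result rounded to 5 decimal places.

0.26100

P(Treatment=mid) = 0.108 + 0.007 + 0.054 + 0.092 = 0.261.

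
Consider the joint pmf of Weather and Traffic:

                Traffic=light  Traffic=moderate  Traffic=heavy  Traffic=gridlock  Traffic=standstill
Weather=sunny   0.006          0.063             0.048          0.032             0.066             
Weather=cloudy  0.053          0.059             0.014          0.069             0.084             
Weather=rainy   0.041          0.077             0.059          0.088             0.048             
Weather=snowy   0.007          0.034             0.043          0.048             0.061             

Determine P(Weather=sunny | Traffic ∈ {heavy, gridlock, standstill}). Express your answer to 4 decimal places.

0.2212

P(Traffic=heavy) = 0.048 + 0.014 + 0.059 + 0.043 = 0.164.
P(Traffic=gridlock) = 0.032 + 0.069 + 0.088 + 0.048 = 0.237.
P(Traffic=standstill) = 0.066 + 0.084 + 0.048 + 0.061 = 0.259.
P(Traffic ∈ {heavy, gridlock, standstill}) = 0.164 + 0.237 + 0.259 = 0.660; P(Weather=sunny, Traffic ∈ {heavy, gridlock, standstill}) = 0.048 + 0.032 + 0.066 = 0.146.
P(Weather=sunny | Traffic ∈ {heavy, gridlock, standstill}) = 0.146/0.660 = 0.2212.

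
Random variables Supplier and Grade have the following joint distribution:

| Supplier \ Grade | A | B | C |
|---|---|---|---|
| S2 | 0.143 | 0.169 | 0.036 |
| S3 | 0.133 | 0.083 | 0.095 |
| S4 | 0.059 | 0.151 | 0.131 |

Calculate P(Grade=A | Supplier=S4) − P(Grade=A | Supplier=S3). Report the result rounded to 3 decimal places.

-0.255

P(Supplier=S4) = 0.059 + 0.151 + 0.131 = 0.341; P(Grade=A | Supplier=S4) = 0.059/0.341 = 0.1730.
P(Supplier=S3) = 0.133 + 0.083 + 0.095 = 0.311; P(Grade=A | Supplier=S3) = 0.133/0.311 = 0.4277.
Difference = -0.255.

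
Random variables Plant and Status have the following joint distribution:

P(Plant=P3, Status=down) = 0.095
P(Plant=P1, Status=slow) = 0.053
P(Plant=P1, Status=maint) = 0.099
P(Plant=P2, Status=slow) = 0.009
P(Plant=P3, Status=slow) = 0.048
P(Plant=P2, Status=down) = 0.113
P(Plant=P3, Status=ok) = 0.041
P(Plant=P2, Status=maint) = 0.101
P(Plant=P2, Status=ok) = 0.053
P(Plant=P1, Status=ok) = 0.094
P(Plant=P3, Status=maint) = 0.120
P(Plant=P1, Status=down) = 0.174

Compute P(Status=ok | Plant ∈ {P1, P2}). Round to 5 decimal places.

0.21121

P(Plant=P1) = 0.094 + 0.053 + 0.174 + 0.099 = 0.420.
P(Plant=P2) = 0.053 + 0.009 + 0.113 + 0.101 = 0.276.
P(Plant ∈ {P1, P2}) = 0.420 + 0.276 = 0.696; P(Status=ok, Plant ∈ {P1, P2}) = 0.094 + 0.053 = 0.147.
P(Status=ok | Plant ∈ {P1, P2}) = 0.147/0.696 = 0.21121.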